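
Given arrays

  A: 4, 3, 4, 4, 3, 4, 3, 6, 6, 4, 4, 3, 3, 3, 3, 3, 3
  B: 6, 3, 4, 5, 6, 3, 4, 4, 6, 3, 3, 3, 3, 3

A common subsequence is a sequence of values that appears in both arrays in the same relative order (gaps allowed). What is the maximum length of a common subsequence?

One common subsequence of length 10: 4 [1,3]; then 3 [2,6]; then 4 [4,7]; then 4 [6,8]; then 6 [9,9]; then 3 [13,10]; then 3 [14,11]; then 3 [15,12]; then 3 [16,13]; then 3 [17,14]. Since dp[17][14] = 10, nothing longer is possible.

10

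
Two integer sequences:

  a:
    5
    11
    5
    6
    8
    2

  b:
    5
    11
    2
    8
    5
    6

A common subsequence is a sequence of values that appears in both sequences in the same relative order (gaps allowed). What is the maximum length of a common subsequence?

4

Match 5 [1,1]; then 11 [2,2]; then 5 [3,5]; then 6 [4,6] — 4 values in the same relative order in both. The LCS DP gives dp[6][6] = 4, so this is optimal.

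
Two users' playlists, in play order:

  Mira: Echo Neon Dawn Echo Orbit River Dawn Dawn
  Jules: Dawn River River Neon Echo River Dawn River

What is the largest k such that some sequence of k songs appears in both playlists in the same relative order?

4

One common subsequence of length 4: Neon [2,4]; then Echo [4,5]; then River [6,6]; then Dawn [7,7]. Since dp[8][8] = 4, nothing longer is possible.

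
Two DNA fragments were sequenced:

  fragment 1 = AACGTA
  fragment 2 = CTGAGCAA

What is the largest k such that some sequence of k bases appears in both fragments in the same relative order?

3

Taking A at fragment 1[1]=fragment 2[4]; then A at fragment 1[2]=fragment 2[7]; then A at fragment 1[6]=fragment 2[8] gives a common subsequence of length 3. The LCS DP gives dp[6][8] = 3, so this is optimal.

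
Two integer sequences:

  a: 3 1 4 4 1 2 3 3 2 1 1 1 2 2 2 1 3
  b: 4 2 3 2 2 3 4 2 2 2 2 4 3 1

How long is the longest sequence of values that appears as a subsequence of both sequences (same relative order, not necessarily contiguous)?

9

Pick 4 (a #4, b #1); then 2 (a #6, b #2); then 3 (a #7, b #3); then 3 (a #8, b #6); then 2 (a #9, b #8); then 2 (a #13, b #9); then 2 (a #14, b #10); then 2 (a #15, b #11); then 1 (a #16, b #14); all 9 values appear in both, in order. dp[17][14] = 9 confirms this is the maximum.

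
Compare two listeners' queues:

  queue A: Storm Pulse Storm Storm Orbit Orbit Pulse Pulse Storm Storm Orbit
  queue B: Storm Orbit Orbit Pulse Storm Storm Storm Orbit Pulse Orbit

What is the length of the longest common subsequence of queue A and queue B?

7

Taking Storm [1,1] → Pulse [2,4] → Storm [3,6] → Storm [4,7] → Orbit [6,8] → Pulse [8,9] → Orbit [11,10] gives a common subsequence of length 7, and the DP table's final entry dp[11][10] is also 7, so no common subsequence is longer.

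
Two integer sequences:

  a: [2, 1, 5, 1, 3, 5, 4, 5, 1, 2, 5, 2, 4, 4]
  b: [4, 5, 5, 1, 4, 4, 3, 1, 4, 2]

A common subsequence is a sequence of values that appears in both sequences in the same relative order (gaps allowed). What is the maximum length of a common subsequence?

5

Taking 5 at a[3]=b[3], then 1 at a[4]=b[4], then 3 at a[5]=b[7], then 4 at a[7]=b[9], then 2 at a[12]=b[10] gives a common subsequence of length 5. Since dp[14][10] = 5, nothing longer is possible.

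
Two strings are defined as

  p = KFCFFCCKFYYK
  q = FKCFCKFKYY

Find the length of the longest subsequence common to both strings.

Taking K (p #1, q #2); then C (p #3, q #3); then F (p #5, q #4); then C (p #7, q #5); then K (p #8, q #6); then F (p #9, q #7); then Y (p #10, q #9); then Y (p #11, q #10) gives a common subsequence of length 8, and the DP table's final entry dp[12][10] is also 8, so no common subsequence is longer.

8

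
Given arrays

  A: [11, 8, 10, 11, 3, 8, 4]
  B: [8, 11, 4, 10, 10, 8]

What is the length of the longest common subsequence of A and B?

3

Let dp[i][j] be the LCS length of the first i values of A and the first j values of B. dp[i][j] = dp[i-1][j-1]+1 when the i-th and j-th values match, else max(dp[i-1][j], dp[i][j-1]).
    ·  8 11  4 10 10  8
 ·  0  0  0  0  0  0  0
11  0  0  1  1  1  1  1
 8  0  1  1  1  1  1  2
10  0  1  1  1  2  2  2
11  0  1  2  2  2  2  2
 3  0  1  2  2  2  2  2
 8  0  1  2  2  2  2  3
 4  0  1  2  3  3  3  3
dp[7][6] = 3. One LCS (by backtracking along matches): 11, 10, 8.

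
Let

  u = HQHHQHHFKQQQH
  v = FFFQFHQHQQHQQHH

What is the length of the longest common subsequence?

One common subsequence of length 8: H (u #1, v #6), then Q (u #2, v #7), then H (u #3, v #8), then Q (u #5, v #10), then H (u #7, v #11), then Q (u #10, v #12), then Q (u #11, v #13), then H (u #13, v #15). The LCS DP gives dp[13][15] = 8, so this is optimal.

8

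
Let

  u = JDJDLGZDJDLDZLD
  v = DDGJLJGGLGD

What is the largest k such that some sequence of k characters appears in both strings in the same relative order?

Taking D at u[2]=v[1], then D at u[4]=v[2], then G at u[6]=v[3], then J at u[9]=v[4], then L at u[11]=v[5], then L at u[14]=v[9], then D at u[15]=v[11] gives a common subsequence of length 7, and the DP table's final entry dp[15][11] is also 7, so no common subsequence is longer.

7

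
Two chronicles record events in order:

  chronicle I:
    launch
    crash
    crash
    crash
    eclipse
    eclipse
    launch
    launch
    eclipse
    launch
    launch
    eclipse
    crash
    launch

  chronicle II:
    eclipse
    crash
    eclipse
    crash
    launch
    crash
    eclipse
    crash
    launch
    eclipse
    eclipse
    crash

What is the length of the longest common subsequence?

Match crash (chronicle I #2, chronicle II #2); then crash (chronicle I #3, chronicle II #4); then crash (chronicle I #4, chronicle II #6); then eclipse (chronicle I #5, chronicle II #7); then launch (chronicle I #8, chronicle II #9); then eclipse (chronicle I #9, chronicle II #10); then eclipse (chronicle I #12, chronicle II #11); then crash (chronicle I #13, chronicle II #12) — 8 events in the same relative order in both. dp[14][12] = 8 confirms this is the maximum.

8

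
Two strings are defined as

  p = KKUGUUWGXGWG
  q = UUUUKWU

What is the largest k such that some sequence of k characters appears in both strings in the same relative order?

One common subsequence of length 4: U (p #3, q #2); then U (p #5, q #3); then U (p #6, q #4); then W (p #7, q #6). The LCS DP gives dp[12][7] = 4, so this is optimal.

4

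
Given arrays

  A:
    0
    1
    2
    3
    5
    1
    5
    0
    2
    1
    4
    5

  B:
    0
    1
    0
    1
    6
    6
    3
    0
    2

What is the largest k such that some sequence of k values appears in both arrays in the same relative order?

Match 0 at A[1]=B[3]; then 1 at A[2]=B[4]; then 3 at A[4]=B[7]; then 0 at A[8]=B[8]; then 2 at A[9]=B[9] — 5 values in the same relative order in both. Since dp[12][9] = 5, nothing longer is possible.

5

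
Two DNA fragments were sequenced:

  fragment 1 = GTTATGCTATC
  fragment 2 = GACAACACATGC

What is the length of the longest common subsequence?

One common subsequence of length 6: G [1,1], A [4,7], C [7,8], A [9,9], T [10,10], C [11,12]. dp[11][12] = 6 confirms this is the maximum.

6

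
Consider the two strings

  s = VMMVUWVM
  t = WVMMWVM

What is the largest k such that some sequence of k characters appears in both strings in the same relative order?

Pick V [1,2]; then M [2,3]; then M [3,4]; then W [6,5]; then V [7,6]; then M [8,7]; all 6 characters appear in both, in order. The LCS DP gives dp[8][7] = 6, so this is optimal.

6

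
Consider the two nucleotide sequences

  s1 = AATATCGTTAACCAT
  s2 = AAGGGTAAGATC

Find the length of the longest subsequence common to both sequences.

Match A [1,1] → A [2,2] → G [7,5] → T [9,6] → A [10,7] → A [11,8] → A [14,10] → T [15,11] — 8 bases in the same relative order in both, and the DP table's final entry dp[15][12] is also 8, so no common subsequence is longer.

8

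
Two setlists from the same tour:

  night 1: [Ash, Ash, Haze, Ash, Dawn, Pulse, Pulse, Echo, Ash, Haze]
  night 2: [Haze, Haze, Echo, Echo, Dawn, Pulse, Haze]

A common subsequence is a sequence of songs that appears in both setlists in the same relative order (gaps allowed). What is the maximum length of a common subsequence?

Match Haze (night 1 #3, night 2 #2), then Dawn (night 1 #5, night 2 #5), then Pulse (night 1 #7, night 2 #6), then Haze (night 1 #10, night 2 #7) — 4 songs in the same relative order in both. The LCS DP gives dp[10][7] = 4, so this is optimal.

4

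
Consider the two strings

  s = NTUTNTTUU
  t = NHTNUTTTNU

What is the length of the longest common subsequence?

7

Pick N at s[1]=t[1]; then T at s[2]=t[3]; then U at s[3]=t[5]; then T at s[4]=t[6]; then T at s[6]=t[7]; then T at s[7]=t[8]; then U at s[9]=t[10]; all 7 characters appear in both, in order. Since dp[9][10] = 7, nothing longer is possible.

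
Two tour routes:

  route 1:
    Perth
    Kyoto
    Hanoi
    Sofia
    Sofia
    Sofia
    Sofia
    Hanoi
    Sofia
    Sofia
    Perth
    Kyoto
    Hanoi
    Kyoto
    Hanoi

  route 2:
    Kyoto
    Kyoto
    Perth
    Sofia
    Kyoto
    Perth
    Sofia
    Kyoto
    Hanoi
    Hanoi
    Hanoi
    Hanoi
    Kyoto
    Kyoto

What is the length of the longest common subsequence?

6

Pick Perth [1,6] → Kyoto [2,8] → Hanoi [3,11] → Hanoi [8,12] → Kyoto [12,13] → Kyoto [14,14]; all 6 stops appear in both, in order. Since dp[15][14] = 6, nothing longer is possible.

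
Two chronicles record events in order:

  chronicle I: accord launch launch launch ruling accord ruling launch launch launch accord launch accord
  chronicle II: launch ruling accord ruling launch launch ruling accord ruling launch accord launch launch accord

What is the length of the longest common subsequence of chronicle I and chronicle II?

Pick accord (chronicle I #1, chronicle II #3), launch (chronicle I #3, chronicle II #5), launch (chronicle I #4, chronicle II #6), ruling (chronicle I #5, chronicle II #7), accord (chronicle I #6, chronicle II #8), ruling (chronicle I #7, chronicle II #9), launch (chronicle I #8, chronicle II #10), launch (chronicle I #10, chronicle II #12), launch (chronicle I #12, chronicle II #13), accord (chronicle I #13, chronicle II #14); all 10 events appear in both, in order. dp[13][14] = 10 confirms this is the maximum.

10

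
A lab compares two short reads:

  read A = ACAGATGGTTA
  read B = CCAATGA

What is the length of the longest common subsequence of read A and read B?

6

One common subsequence of length 6: C at read A[2]=read B[2] → A at read A[3]=read B[3] → A at read A[5]=read B[4] → T at read A[6]=read B[5] → G at read A[8]=read B[6] → A at read A[11]=read B[7]. Since dp[11][7] = 6, nothing longer is possible.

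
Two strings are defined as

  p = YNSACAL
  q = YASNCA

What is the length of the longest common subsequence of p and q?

Let dp[i][j] be the LCS length of the first i characters of p and the first j characters of q. dp[i][j] = dp[i-1][j-1]+1 when the i-th and j-th characters match, else max(dp[i-1][j], dp[i][j-1]).
    ·  Y  A  S  N  C  A
 ·  0  0  0  0  0  0  0
 Y  0  1  1  1  1  1  1
 N  0  1  1  1  2  2  2
 S  0  1  1  2  2  2  2
 A  0  1  2  2  2  2  3
 C  0  1  2  2  2  3  3
 A  0  1  2  2  2  3  4
 L  0  1  2  2  2  3  4
dp[7][6] = 4. One LCS (by backtracking along matches): YNCA.

4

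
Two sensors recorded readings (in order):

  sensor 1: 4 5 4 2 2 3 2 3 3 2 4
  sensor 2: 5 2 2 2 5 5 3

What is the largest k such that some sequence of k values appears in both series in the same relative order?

5

Pick 5 (sensor 1 #2, sensor 2 #1), 2 (sensor 1 #4, sensor 2 #2), 2 (sensor 1 #5, sensor 2 #3), 2 (sensor 1 #7, sensor 2 #4), 3 (sensor 1 #9, sensor 2 #7); all 5 values appear in both, in order. dp[11][7] = 5 confirms this is the maximum.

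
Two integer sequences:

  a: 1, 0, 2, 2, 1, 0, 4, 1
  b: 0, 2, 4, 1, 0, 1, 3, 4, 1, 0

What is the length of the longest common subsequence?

6

Match 0 (a #2, b #1) → 2 (a #3, b #2) → 1 (a #5, b #4) → 0 (a #6, b #5) → 4 (a #7, b #8) → 1 (a #8, b #9) — 6 values in the same relative order in both. The LCS DP gives dp[8][10] = 6, so this is optimal.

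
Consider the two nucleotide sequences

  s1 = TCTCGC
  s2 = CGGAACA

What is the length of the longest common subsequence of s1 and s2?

3

Taking C (s1 #2, s2 #1); then G (s1 #5, s2 #3); then C (s1 #6, s2 #6) gives a common subsequence of length 3. The LCS DP gives dp[6][7] = 3, so this is optimal.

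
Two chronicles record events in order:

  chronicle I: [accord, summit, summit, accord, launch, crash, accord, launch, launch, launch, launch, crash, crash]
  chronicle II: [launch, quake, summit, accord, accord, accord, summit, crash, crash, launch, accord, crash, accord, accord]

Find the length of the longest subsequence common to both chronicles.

5

Match accord [1,6], summit [2,7], accord [4,11], crash [6,12], accord [7,14] — 5 events in the same relative order in both, and the DP table's final entry dp[13][14] is also 5, so no common subsequence is longer.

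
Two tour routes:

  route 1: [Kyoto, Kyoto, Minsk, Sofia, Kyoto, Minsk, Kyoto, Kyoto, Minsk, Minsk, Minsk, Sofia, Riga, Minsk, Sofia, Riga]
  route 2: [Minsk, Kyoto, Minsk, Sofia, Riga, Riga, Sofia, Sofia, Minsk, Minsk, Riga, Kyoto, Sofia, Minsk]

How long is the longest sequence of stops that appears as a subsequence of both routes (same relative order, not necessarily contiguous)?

7

One common subsequence of length 7: Kyoto [2,2], then Minsk [3,3], then Sofia [4,8], then Minsk [6,10], then Kyoto [8,12], then Sofia [12,13], then Minsk [14,14]. dp[16][14] = 7 confirms this is the maximum.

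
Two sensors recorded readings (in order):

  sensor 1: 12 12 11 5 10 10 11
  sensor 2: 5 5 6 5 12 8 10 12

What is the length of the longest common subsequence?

One common subsequence of length 2: 12 (sensor 1 #1, sensor 2 #5), then 12 (sensor 1 #2, sensor 2 #8). Since dp[7][8] = 2, nothing longer is possible.

2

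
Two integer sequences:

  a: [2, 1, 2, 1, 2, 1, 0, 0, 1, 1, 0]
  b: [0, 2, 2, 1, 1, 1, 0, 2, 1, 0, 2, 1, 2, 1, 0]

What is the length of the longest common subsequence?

9

Match 2 [1,3] → 1 [2,5] → 1 [4,6] → 2 [5,8] → 1 [6,9] → 0 [7,10] → 1 [9,12] → 1 [10,14] → 0 [11,15] — 9 values in the same relative order in both. dp[11][15] = 9 confirms this is the maximum.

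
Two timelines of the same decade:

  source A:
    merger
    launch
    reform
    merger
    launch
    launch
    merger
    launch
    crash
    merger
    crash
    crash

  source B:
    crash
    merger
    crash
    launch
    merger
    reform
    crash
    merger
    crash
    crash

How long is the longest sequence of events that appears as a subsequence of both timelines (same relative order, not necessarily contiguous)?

7

Match merger [1,2] → launch [2,4] → reform [3,6] → crash [9,7] → merger [10,8] → crash [11,9] → crash [12,10] — 7 events in the same relative order in both. The LCS DP gives dp[12][10] = 7, so this is optimal.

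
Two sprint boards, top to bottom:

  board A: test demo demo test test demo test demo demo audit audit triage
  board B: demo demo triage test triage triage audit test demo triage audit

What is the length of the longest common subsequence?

One common subsequence of length 6: demo [2,1]; then demo [3,2]; then test [4,4]; then test [5,8]; then demo [6,9]; then audit [11,11], and the DP table's final entry dp[12][11] is also 6, so no common subsequence is longer.

6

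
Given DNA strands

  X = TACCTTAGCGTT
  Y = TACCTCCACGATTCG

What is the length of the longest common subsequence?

10

Match T at X[1]=Y[1], then A at X[2]=Y[2], then C at X[3]=Y[3], then C at X[4]=Y[4], then T at X[5]=Y[5], then A at X[7]=Y[8], then C at X[9]=Y[9], then G at X[10]=Y[10], then T at X[11]=Y[12], then T at X[12]=Y[13] — 10 bases in the same relative order in both. The LCS DP gives dp[12][15] = 10, so this is optimal.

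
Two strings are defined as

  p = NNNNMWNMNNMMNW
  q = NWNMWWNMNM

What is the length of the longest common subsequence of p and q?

8

Taking N [1,1], then N [4,3], then M [5,4], then W [6,6], then N [7,7], then M [8,8], then N [10,9], then M [12,10] gives a common subsequence of length 8, and the DP table's final entry dp[14][10] is also 8, so no common subsequence is longer.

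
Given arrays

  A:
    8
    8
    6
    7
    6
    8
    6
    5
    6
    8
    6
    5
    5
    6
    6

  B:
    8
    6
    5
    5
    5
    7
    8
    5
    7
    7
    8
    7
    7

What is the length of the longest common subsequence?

Match 8 at A[2]=B[1] → 6 at A[3]=B[2] → 7 at A[4]=B[6] → 8 at A[6]=B[7] → 5 at A[8]=B[8] → 8 at A[10]=B[11] — 6 values in the same relative order in both. The LCS DP gives dp[15][13] = 6, so this is optimal.

6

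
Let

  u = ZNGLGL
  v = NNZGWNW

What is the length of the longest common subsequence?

Let dp[i][j] be the LCS length of the first i characters of u and the first j characters of v. dp[i][j] = dp[i-1][j-1]+1 when the i-th and j-th characters match, else max(dp[i-1][j], dp[i][j-1]).
    ·  N  N  Z  G  W  N  W
 ·  0  0  0  0  0  0  0  0
 Z  0  0  0  1  1  1  1  1
 N  0  1  1  1  1  1  2  2
 G  0  1  1  1  2  2  2  2
 L  0  1  1  1  2  2  2  2
 G  0  1  1  1  2  2  2  2
 L  0  1  1  1  2  2  2  2
dp[6][7] = 2. One LCS (by backtracking along matches): ZN.

2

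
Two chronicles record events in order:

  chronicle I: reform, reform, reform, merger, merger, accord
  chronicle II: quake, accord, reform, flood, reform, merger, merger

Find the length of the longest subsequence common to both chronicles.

One common subsequence of length 4: reform (chronicle I #1, chronicle II #3); then reform (chronicle I #3, chronicle II #5); then merger (chronicle I #4, chronicle II #6); then merger (chronicle I #5, chronicle II #7). Since dp[6][7] = 4, nothing longer is possible.

4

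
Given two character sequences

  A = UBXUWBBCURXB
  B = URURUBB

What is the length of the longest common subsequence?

Let dp[i][j] be the LCS length of the first i characters of A and the first j characters of B. dp[i][j] = dp[i-1][j-1]+1 when the i-th and j-th characters match, else max(dp[i-1][j], dp[i][j-1]).
    ·  U  R  U  R  U  B  B
 ·  0  0  0  0  0  0  0  0
 U  0  1  1  1  1  1  1  1
 B  0  1  1  1  1  1  2  2
 X  0  1  1  1  1  1  2  2
 U  0  1  1  2  2  2  2  2
 W  0  1  1  2  2  2  2  2
 B  0  1  1  2  2  2  3  3
 B  0  1  1  2  2  2  3  4
 C  0  1  1  2  2  2  3  4
 U  0  1  1  2  2  3  3  4
 R  0  1  2  2  3  3  3  4
 X  0  1  2  2  3  3  3  4
 B  0  1  2  2  3  3  4  4
dp[12][7] = 4. One LCS (by backtracking along matches): UUBB.

4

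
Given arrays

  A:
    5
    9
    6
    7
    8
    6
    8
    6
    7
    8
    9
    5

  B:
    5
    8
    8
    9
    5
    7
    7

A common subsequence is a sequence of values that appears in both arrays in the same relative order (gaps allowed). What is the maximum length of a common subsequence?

5

Taking 5 [1,1], then 8 [7,2], then 8 [10,3], then 9 [11,4], then 5 [12,5] gives a common subsequence of length 5. The LCS DP gives dp[12][7] = 5, so this is optimal.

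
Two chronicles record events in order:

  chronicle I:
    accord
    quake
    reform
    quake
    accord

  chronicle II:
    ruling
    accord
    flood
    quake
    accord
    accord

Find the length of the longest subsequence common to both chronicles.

3

Taking accord (chronicle I #1, chronicle II #2), then quake (chronicle I #2, chronicle II #4), then accord (chronicle I #5, chronicle II #6) gives a common subsequence of length 3. dp[5][6] = 3 confirms this is the maximum.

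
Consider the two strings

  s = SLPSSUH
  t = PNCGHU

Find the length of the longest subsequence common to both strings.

2

Let dp[i][j] be the LCS length of the first i characters of s and the first j characters of t. dp[i][j] = dp[i-1][j-1]+1 when the i-th and j-th characters match, else max(dp[i-1][j], dp[i][j-1]).
    ·  P  N  C  G  H  U
 ·  0  0  0  0  0  0  0
 S  0  0  0  0  0  0  0
 L  0  0  0  0  0  0  0
 P  0  1  1  1  1  1  1
 S  0  1  1  1  1  1  1
 S  0  1  1  1  1  1  1
 U  0  1  1  1  1  1  2
 H  0  1  1  1  1  2  2
dp[7][6] = 2. One LCS (by backtracking along matches): PU.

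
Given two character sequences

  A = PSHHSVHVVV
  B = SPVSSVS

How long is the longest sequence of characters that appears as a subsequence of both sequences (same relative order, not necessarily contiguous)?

Taking P [1,2]; then S [2,4]; then S [5,5]; then V [6,6] gives a common subsequence of length 4. The LCS DP gives dp[10][7] = 4, so this is optimal.

4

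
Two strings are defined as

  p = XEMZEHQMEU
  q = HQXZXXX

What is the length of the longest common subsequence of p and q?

2

Let dp[i][j] be the LCS length of the first i characters of p and the first j characters of q. dp[i][j] = dp[i-1][j-1]+1 when the i-th and j-th characters match, else max(dp[i-1][j], dp[i][j-1]).
    ·  H  Q  X  Z  X  X  X
 ·  0  0  0  0  0  0  0  0
 X  0  0  0  1  1  1  1  1
 E  0  0  0  1  1  1  1  1
 M  0  0  0  1  1  1  1  1
 Z  0  0  0  1  2  2  2  2
 E  0  0  0  1  2  2  2  2
 H  0  1  1  1  2  2  2  2
 Q  0  1  2  2  2  2  2  2
 M  0  1  2  2  2  2  2  2
 E  0  1  2  2  2  2  2  2
 U  0  1  2  2  2  2  2  2
dp[10][7] = 2. One LCS (by backtracking along matches): XZ.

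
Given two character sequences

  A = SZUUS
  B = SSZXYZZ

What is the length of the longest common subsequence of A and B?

Let dp[i][j] be the LCS length of the first i characters of A and the first j characters of B. dp[i][j] = dp[i-1][j-1]+1 when the i-th and j-th characters match, else max(dp[i-1][j], dp[i][j-1]).
    ·  S  S  Z  X  Y  Z  Z
 ·  0  0  0  0  0  0  0  0
 S  0  1  1  1  1  1  1  1
 Z  0  1  1  2  2  2  2  2
 U  0  1  1  2  2  2  2  2
 U  0  1  1  2  2  2  2  2
 S  0  1  2  2  2  2  2  2
dp[5][7] = 2. One LCS (by backtracking along matches): SZ.

2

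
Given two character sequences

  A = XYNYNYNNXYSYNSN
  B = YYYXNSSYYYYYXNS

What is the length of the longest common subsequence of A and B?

Taking X (A #1, B #4), then Y (A #2, B #8), then Y (A #4, B #9), then Y (A #6, B #10), then Y (A #10, B #11), then Y (A #12, B #12), then N (A #13, B #14), then S (A #14, B #15) gives a common subsequence of length 8, and the DP table's final entry dp[15][15] is also 8, so no common subsequence is longer.

8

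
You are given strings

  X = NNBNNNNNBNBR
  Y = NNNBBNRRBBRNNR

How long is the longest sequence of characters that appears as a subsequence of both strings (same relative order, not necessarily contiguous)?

7

Taking N [1,2] → N [2,3] → B [3,5] → N [4,6] → N [8,12] → N [10,13] → R [12,14] gives a common subsequence of length 7, and the DP table's final entry dp[12][14] is also 7, so no common subsequence is longer.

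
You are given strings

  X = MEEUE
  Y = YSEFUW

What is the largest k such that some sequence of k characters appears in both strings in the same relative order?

Let dp[i][j] be the LCS length of the first i characters of X and the first j characters of Y. dp[i][j] = dp[i-1][j-1]+1 when the i-th and j-th characters match, else max(dp[i-1][j], dp[i][j-1]).
    ·  Y  S  E  F  U  W
 ·  0  0  0  0  0  0  0
 M  0  0  0  0  0  0  0
 E  0  0  0  1  1  1  1
 E  0  0  0  1  1  1  1
 U  0  0  0  1  1  2  2
 E  0  0  0  1  1  2  2
dp[5][6] = 2. One LCS (by backtracking along matches): EU.

2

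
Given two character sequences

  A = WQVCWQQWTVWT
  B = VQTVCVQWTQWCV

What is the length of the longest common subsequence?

7

Pick Q at A[2]=B[2], then V at A[3]=B[4], then C at A[4]=B[5], then W at A[5]=B[8], then Q at A[7]=B[10], then W at A[8]=B[11], then V at A[10]=B[13]; all 7 characters appear in both, in order. dp[12][13] = 7 confirms this is the maximum.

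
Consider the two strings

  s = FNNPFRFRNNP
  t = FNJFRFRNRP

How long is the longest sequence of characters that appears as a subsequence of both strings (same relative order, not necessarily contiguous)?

Pick F [1,1], then N [2,2], then F [5,4], then R [6,5], then F [7,6], then R [8,7], then N [9,8], then P [11,10]; all 8 characters appear in both, in order, and the DP table's final entry dp[11][10] is also 8, so no common subsequence is longer.

8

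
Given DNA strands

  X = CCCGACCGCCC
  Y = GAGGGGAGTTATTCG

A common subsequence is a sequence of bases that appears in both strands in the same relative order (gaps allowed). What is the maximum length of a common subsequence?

Pick G (X #4, Y #8); then A (X #5, Y #11); then C (X #7, Y #14); then G (X #8, Y #15); all 4 bases appear in both, in order, and the DP table's final entry dp[11][15] is also 4, so no common subsequence is longer.

4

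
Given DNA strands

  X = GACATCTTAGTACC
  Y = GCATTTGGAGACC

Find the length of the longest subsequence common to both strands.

11

Taking G [1,1], C [3,2], A [4,3], T [5,4], T [7,5], T [8,6], A [9,9], G [10,10], A [12,11], C [13,12], C [14,13] gives a common subsequence of length 11. The LCS DP gives dp[14][13] = 11, so this is optimal.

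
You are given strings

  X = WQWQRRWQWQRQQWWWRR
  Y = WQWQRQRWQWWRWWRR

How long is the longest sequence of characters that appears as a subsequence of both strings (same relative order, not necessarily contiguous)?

Match W [1,1] → Q [2,2] → W [3,3] → Q [4,4] → R [5,5] → R [6,7] → W [7,8] → Q [8,9] → W [9,11] → R [11,12] → W [15,13] → W [16,14] → R [17,15] → R [18,16] — 14 characters in the same relative order in both. Since dp[18][16] = 14, nothing longer is possible.

14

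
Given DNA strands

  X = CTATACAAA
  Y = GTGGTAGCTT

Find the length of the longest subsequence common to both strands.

4

Pick T (X #2, Y #2) → T (X #4, Y #5) → A (X #5, Y #6) → C (X #6, Y #8); all 4 bases appear in both, in order. dp[9][10] = 4 confirms this is the maximum.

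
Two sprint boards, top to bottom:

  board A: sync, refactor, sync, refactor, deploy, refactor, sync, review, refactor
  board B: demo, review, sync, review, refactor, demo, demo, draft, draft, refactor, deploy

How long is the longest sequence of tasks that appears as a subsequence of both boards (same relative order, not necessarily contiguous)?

4

Taking sync [1,3], refactor [2,5], refactor [4,10], deploy [5,11] gives a common subsequence of length 4. The LCS DP gives dp[9][11] = 4, so this is optimal.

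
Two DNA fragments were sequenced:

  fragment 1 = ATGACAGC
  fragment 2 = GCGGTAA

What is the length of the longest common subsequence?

Taking T [2,5], then A [4,6], then A [6,7] gives a common subsequence of length 3. dp[8][7] = 3 confirms this is the maximum.

3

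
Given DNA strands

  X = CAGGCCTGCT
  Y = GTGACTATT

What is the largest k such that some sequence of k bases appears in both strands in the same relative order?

Taking G at X[3]=Y[1], then G at X[4]=Y[3], then C at X[5]=Y[5], then T at X[7]=Y[8], then T at X[10]=Y[9] gives a common subsequence of length 5. The LCS DP gives dp[10][9] = 5, so this is optimal.

5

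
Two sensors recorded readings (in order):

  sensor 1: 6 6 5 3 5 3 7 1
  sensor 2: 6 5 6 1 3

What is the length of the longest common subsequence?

3

Match 6 (sensor 1 #1, sensor 2 #1), then 6 (sensor 1 #2, sensor 2 #3), then 3 (sensor 1 #6, sensor 2 #5) — 3 values in the same relative order in both. The LCS DP gives dp[8][5] = 3, so this is optimal.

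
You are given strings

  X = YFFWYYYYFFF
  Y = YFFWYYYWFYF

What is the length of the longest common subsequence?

Let dp[i][j] be the LCS length of the first i characters of X and the first j characters of Y. dp[i][j] = dp[i-1][j-1]+1 when the i-th and j-th characters match, else max(dp[i-1][j], dp[i][j-1]).
    ·  Y  F  F  W  Y  Y  Y  W  F  Y  F
 ·  0  0  0  0  0  0  0  0  0  0  0  0
 Y  0  1  1  1  1  1  1  1  1  1  1  1
 F  0  1  2  2  2  2  2  2  2  2  2  2
 F  0  1  2  3  3  3  3  3  3  3  3  3
 W  0  1  2  3  4  4  4  4  4  4  4  4
 Y  0  1  2  3  4  5  5  5  5  5  5  5
 Y  0  1  2  3  4  5  6  6  6  6  6  6
 Y  0  1  2  3  4  5  6  7  7  7  7  7
 Y  0  1  2  3  4  5  6  7  7  7  8  8
 F  0  1  2  3  4  5  6  7  7  8  8  9
 F  0  1  2  3  4  5  6  7  7  8  8  9
 F  0  1  2  3  4  5  6  7  7  8  8  9
dp[11][11] = 9. One LCS (by backtracking along matches): YFFWYYYYF.

9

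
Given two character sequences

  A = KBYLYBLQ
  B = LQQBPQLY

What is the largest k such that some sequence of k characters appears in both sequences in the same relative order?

3

Let dp[i][j] be the LCS length of the first i characters of A and the first j characters of B. dp[i][j] = dp[i-1][j-1]+1 when the i-th and j-th characters match, else max(dp[i-1][j], dp[i][j-1]).
    ·  L  Q  Q  B  P  Q  L  Y
 ·  0  0  0  0  0  0  0  0  0
 K  0  0  0  0  0  0  0  0  0
 B  0  0  0  0  1  1  1  1  1
 Y  0  0  0  0  1  1  1  1  2
 L  0  1  1  1  1  1  1  2  2
 Y  0  1  1  1  1  1  1  2  3
 B  0  1  1  1  2  2  2  2  3
 L  0  1  1  1  2  2  2  3  3
 Q  0  1  2  2  2  2  3  3  3
dp[8][8] = 3. One LCS (by backtracking along matches): BLY.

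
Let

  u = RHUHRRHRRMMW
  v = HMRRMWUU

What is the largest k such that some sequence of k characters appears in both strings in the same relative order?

5

Let dp[i][j] be the LCS length of the first i characters of u and the first j characters of v. dp[i][j] = dp[i-1][j-1]+1 when the i-th and j-th characters match, else max(dp[i-1][j], dp[i][j-1]).
    ·  H  M  R  R  M  W  U  U
 ·  0  0  0  0  0  0  0  0  0
 R  0  0  0  1  1  1  1  1  1
 H  0  1  1  1  1  1  1  1  1
 U  0  1  1  1  1  1  1  2  2
 H  0  1  1  1  1  1  1  2  2
 R  0  1  1  2  2  2  2  2  2
 R  0  1  1  2  3  3  3  3  3
 H  0  1  1  2  3  3  3  3  3
 R  0  1  1  2  3  3  3  3  3
 R  0  1  1  2  3  3  3  3  3
 M  0  1  2  2  3  4  4  4  4
 M  0  1  2  2  3  4  4  4  4
 W  0  1  2  2  3  4  5  5  5
dp[12][8] = 5. One LCS (by backtracking along matches): HRRMW.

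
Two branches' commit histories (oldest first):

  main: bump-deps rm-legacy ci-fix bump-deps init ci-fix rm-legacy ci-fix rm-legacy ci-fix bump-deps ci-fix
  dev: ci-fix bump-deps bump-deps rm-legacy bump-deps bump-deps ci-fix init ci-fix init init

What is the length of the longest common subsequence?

Pick bump-deps [1,3], rm-legacy [2,4], ci-fix [3,7], init [5,8], ci-fix [6,9]; all 5 commits appear in both, in order, and the DP table's final entry dp[12][11] is also 5, so no common subsequence is longer.

5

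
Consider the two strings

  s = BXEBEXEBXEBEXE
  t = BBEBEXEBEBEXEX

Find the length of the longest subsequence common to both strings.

Match B [1,2], then E [3,3], then B [4,4], then E [5,5], then X [6,6], then E [7,7], then B [8,8], then E [10,9], then B [11,10], then E [12,11], then X [13,12], then E [14,13] — 12 characters in the same relative order in both. The LCS DP gives dp[14][14] = 12, so this is optimal.

12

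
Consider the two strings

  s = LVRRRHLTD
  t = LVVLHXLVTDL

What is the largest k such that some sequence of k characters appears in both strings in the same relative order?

Taking L (s #1, t #1), then V (s #2, t #3), then H (s #6, t #5), then L (s #7, t #7), then T (s #8, t #9), then D (s #9, t #10) gives a common subsequence of length 6. dp[9][11] = 6 confirms this is the maximum.

6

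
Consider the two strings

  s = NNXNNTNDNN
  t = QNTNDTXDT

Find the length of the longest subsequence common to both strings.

4

One common subsequence of length 4: N at s[1]=t[2], then N at s[2]=t[4], then X at s[3]=t[7], then T at s[6]=t[9]. Since dp[10][9] = 4, nothing longer is possible.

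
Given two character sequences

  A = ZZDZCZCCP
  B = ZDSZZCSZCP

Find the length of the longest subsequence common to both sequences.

One common subsequence of length 7: Z (A #1, B #1); then Z (A #2, B #4); then Z (A #4, B #5); then C (A #5, B #6); then Z (A #6, B #8); then C (A #8, B #9); then P (A #9, B #10). Since dp[9][10] = 7, nothing longer is possible.

7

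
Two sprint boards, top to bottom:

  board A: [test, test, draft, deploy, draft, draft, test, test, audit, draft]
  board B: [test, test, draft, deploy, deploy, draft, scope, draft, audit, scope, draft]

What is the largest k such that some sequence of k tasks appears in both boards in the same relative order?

8

One common subsequence of length 8: test [1,1]; then test [2,2]; then draft [3,3]; then deploy [4,5]; then draft [5,6]; then draft [6,8]; then audit [9,9]; then draft [10,11]. Since dp[10][11] = 8, nothing longer is possible.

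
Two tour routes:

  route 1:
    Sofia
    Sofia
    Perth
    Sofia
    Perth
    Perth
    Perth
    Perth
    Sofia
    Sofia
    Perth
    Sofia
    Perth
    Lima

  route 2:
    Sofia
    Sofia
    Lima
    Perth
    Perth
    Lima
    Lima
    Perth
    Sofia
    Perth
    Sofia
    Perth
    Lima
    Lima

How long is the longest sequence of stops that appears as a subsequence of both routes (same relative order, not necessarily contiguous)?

One common subsequence of length 10: Sofia at route 1[1]=route 2[1], then Sofia at route 1[2]=route 2[2], then Perth at route 1[3]=route 2[4], then Perth at route 1[5]=route 2[5], then Perth at route 1[8]=route 2[8], then Sofia at route 1[10]=route 2[9], then Perth at route 1[11]=route 2[10], then Sofia at route 1[12]=route 2[11], then Perth at route 1[13]=route 2[12], then Lima at route 1[14]=route 2[14]. Since dp[14][14] = 10, nothing longer is possible.

10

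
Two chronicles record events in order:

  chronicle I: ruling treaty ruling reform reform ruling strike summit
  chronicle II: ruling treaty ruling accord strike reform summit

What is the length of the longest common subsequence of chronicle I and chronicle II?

5

One common subsequence of length 5: ruling (chronicle I #1, chronicle II #1); then treaty (chronicle I #2, chronicle II #2); then ruling (chronicle I #3, chronicle II #3); then reform (chronicle I #5, chronicle II #6); then summit (chronicle I #8, chronicle II #7). dp[8][7] = 5 confirms this is the maximum.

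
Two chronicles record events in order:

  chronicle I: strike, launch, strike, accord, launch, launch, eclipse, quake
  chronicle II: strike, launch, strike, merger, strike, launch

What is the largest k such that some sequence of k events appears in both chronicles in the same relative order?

4

Pick strike (chronicle I #1, chronicle II #1); then launch (chronicle I #2, chronicle II #2); then strike (chronicle I #3, chronicle II #5); then launch (chronicle I #6, chronicle II #6); all 4 events appear in both, in order. dp[8][6] = 4 confirms this is the maximum.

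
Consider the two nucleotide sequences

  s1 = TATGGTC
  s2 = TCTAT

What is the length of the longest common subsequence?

3

Match T at s1[1]=s2[3], A at s1[2]=s2[4], T at s1[6]=s2[5] — 3 bases in the same relative order in both. dp[7][5] = 3 confirms this is the maximum.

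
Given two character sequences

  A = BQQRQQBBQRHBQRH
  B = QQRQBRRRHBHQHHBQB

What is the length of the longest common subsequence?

One common subsequence of length 10: Q at A[2]=B[1] → Q at A[3]=B[2] → R at A[4]=B[3] → Q at A[6]=B[4] → B at A[7]=B[5] → B at A[8]=B[10] → Q at A[9]=B[12] → H at A[11]=B[14] → B at A[12]=B[15] → Q at A[13]=B[16], and the DP table's final entry dp[15][17] is also 10, so no common subsequence is longer.

10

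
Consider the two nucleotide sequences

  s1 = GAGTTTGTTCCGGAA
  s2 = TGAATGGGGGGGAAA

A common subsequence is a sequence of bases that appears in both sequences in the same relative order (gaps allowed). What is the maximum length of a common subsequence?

Pick G (s1 #1, s2 #2), then A (s1 #2, s2 #4), then G (s1 #3, s2 #9), then G (s1 #7, s2 #10), then G (s1 #12, s2 #11), then G (s1 #13, s2 #12), then A (s1 #14, s2 #14), then A (s1 #15, s2 #15); all 8 bases appear in both, in order. dp[15][15] = 8 confirms this is the maximum.

8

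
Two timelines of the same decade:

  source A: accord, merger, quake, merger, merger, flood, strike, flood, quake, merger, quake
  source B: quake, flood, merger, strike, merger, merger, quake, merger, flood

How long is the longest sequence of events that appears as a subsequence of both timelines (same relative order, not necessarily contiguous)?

5

Taking merger (source A #2, source B #3) → merger (source A #4, source B #5) → merger (source A #5, source B #6) → quake (source A #9, source B #7) → merger (source A #10, source B #8) gives a common subsequence of length 5, and the DP table's final entry dp[11][9] is also 5, so no common subsequence is longer.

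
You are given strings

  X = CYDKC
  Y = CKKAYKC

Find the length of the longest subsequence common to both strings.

4

Let dp[i][j] be the LCS length of the first i characters of X and the first j characters of Y. dp[i][j] = dp[i-1][j-1]+1 when the i-th and j-th characters match, else max(dp[i-1][j], dp[i][j-1]).
    ·  C  K  K  A  Y  K  C
 ·  0  0  0  0  0  0  0  0
 C  0  1  1  1  1  1  1  1
 Y  0  1  1  1  1  2  2  2
 D  0  1  1  1  1  2  2  2
 K  0  1  2  2  2  2  3  3
 C  0  1  2  2  2  2  3  4
dp[5][7] = 4. One LCS (by backtracking along matches): CYKC.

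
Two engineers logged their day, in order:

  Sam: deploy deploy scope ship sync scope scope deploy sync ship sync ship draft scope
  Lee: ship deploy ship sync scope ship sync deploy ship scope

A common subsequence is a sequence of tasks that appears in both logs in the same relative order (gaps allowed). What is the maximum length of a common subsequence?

One common subsequence of length 8: deploy (Sam #2, Lee #2), ship (Sam #4, Lee #3), sync (Sam #5, Lee #4), scope (Sam #7, Lee #5), ship (Sam #10, Lee #6), sync (Sam #11, Lee #7), ship (Sam #12, Lee #9), scope (Sam #14, Lee #10). dp[14][10] = 8 confirms this is the maximum.

8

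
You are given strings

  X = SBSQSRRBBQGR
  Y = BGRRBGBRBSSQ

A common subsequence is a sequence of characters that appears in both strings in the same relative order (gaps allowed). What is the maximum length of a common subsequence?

6

Pick B [2,1], R [6,3], R [7,4], B [8,7], B [9,9], Q [10,12]; all 6 characters appear in both, in order. dp[12][12] = 6 confirms this is the maximum.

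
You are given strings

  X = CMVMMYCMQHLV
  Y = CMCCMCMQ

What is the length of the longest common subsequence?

Let dp[i][j] be the LCS length of the first i characters of X and the first j characters of Y. dp[i][j] = dp[i-1][j-1]+1 when the i-th and j-th characters match, else max(dp[i-1][j], dp[i][j-1]).
    ·  C  M  C  C  M  C  M  Q
 ·  0  0  0  0  0  0  0  0  0
 C  0  1  1  1  1  1  1  1  1
 M  0  1  2  2  2  2  2  2  2
 V  0  1  2  2  2  2  2  2  2
 M  0  1  2  2  2  3  3  3  3
 M  0  1  2  2  2  3  3  4  4
 Y  0  1  2  2  2  3  3  4  4
 C  0  1  2  3  3  3  4  4  4
 M  0  1  2  3  3  4  4  5  5
 Q  0  1  2  3  3  4  4  5  6
 H  0  1  2  3  3  4  4  5  6
 L  0  1  2  3  3  4  4  5  6
 V  0  1  2  3  3  4  4  5  6
dp[12][8] = 6. One LCS (by backtracking along matches): CMMCMQ.

6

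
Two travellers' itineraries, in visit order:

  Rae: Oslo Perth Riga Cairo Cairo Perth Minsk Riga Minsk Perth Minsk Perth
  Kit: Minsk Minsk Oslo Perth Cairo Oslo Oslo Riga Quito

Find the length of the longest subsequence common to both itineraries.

4

Taking Oslo [1,3] → Perth [2,4] → Cairo [4,5] → Riga [8,8] gives a common subsequence of length 4, and the DP table's final entry dp[12][9] is also 4, so no common subsequence is longer.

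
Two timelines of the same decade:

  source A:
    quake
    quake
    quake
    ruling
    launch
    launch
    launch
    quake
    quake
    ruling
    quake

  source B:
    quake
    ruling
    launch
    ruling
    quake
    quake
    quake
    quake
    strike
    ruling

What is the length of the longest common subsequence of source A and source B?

6

Pick quake [1,1]; then quake [2,5]; then quake [3,6]; then quake [8,7]; then quake [9,8]; then ruling [10,10]; all 6 events appear in both, in order. The LCS DP gives dp[11][10] = 6, so this is optimal.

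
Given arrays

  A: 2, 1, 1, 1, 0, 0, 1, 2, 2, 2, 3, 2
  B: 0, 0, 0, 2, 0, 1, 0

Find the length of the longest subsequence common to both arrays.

3

Let dp[i][j] be the LCS length of the first i values of A and the first j values of B. dp[i][j] = dp[i-1][j-1]+1 when the i-th and j-th values match, else max(dp[i-1][j], dp[i][j-1]).
    ·  0  0  0  2  0  1  0
 ·  0  0  0  0  0  0  0  0
 2  0  0  0  0  1  1  1  1
 1  0  0  0  0  1  1  2  2
 1  0  0  0  0  1  1  2  2
 1  0  0  0  0  1  1  2  2
 0  0  1  1  1  1  2  2  3
 0  0  1  2  2  2  2  2  3
 1  0  1  2  2  2  2  3  3
 2  0  1  2  2  3  3  3  3
 2  0  1  2  2  3  3  3  3
 2  0  1  2  2  3  3  3  3
 3  0  1  2  2  3  3  3  3
 2  0  1  2  2  3  3  3  3
dp[12][7] = 3. One LCS (by backtracking along matches): 2, 1, 0.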